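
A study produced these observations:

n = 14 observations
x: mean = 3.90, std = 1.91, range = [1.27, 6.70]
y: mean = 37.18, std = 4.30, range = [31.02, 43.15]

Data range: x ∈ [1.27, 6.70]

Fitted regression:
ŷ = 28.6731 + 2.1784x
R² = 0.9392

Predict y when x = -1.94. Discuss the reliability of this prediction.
The equation gives ŷ = 24.4470; however x = -1.94 is 3.21 units below the observed range, so this extrapolated value should not be trusted.

Prediction calculation:
ŷ = 28.6731 + 2.1784 × (-1.94)
ŷ = 24.4470

Reliability:
- Data range: x ∈ [1.27, 6.70]
- Prediction point: x = -1.94 is 3.21 units below the observed range → this is EXTRAPOLATION, not interpolation

Why that matters here:
- R² describes fit only over the sampled x values; it says nothing about behaviour beyond them
- There are no observations near this x to validate the fitted line there

A defensible statement: 'if the linear trend continued to x = -1.94, y would be about 24.4470' — the premise is untested.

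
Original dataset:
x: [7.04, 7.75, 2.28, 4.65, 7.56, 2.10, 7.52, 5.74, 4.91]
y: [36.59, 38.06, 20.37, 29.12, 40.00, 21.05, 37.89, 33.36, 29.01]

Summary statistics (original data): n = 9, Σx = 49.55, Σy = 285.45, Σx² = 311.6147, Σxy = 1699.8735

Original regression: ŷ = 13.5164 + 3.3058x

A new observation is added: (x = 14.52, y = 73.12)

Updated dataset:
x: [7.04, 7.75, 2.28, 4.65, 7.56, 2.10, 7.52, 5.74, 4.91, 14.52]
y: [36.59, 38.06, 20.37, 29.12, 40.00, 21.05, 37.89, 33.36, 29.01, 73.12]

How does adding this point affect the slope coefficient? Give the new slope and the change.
New slope β₁ = 4.1467 versus 3.3058 before: a change of +0.8409 (+25.4%).

x = 14.52 lies well outside the original x-range [2.10, 7.75] (x̄ ≈ 5.51), so this observation has high leverage and can move the slope substantially.

Step 1: Update the sums with the new point (n goes from 9 to 10)
Σx  = 49.55 + 14.52 = 64.07
Σy  = 285.45 + 73.12 = 358.57
Σx² = 311.6147 + 14.52² = 311.6147 + 210.8304 = 522.4451
Σxy = 1699.8735 + 14.52×73.12 = 1699.8735 + 1061.7024 = 2761.5759

Step 2: Recompute the slope with b₁ = (nΣxy − ΣxΣy) / (nΣx² − (Σx)²)
Numerator   = 10×2761.5759 − 64.07×358.57 = 27615.7590 − 22973.5799 = 4642.1791
Denominator = 10×522.4451 − 64.07² = 5224.4510 − 4104.9649 = 1119.4861
b₁(new) = 4642.1791 / 1119.4861 = 4.1467

(Same formula on the original sums: (9×1699.8735 − 49.55×285.45) / (9×311.6147 − 49.55²) = 1154.8140 / 349.3298 = 3.3058, matching the given fit.)

Step 3: Change in slope
Δβ₁ = 4.1467 − 3.3058 = +0.8409
Relative change = +0.8409 / 3.3058 × 100% = +25.4%
→ the slope increases when the point is added.

A high-leverage point only changes the slope if it is off the original line; here y = 73.12 is above the original trend, so the slope increases.
In practice: refit with and without it and report both if conclusions differ.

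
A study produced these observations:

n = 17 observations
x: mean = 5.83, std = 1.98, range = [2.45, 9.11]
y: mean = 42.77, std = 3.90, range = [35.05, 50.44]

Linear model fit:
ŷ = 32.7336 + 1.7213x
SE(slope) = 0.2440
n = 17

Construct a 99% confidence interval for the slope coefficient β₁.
The 99% CI for β₁ is (1.0023, 2.4403)

Confidence interval for the slope:

The 99% CI for β₁ is: β̂₁ ± t*(α/2, n-2) × SE(β̂₁)

Step 1: Find critical t-value
- Confidence level = 0.99
- Degrees of freedom = n - 2 = 17 - 2 = 15
- t*(α/2, 15) = 2.9467

Step 2: Calculate margin of error
Margin = 2.9467 × 0.2440 = 0.7190

Step 3: Construct interval
CI = 1.7213 ± 0.7190
CI = (1.0023, 2.4403)

Interpretation: each one-unit increase in x is associated with a change in mean y of between 1.0023 and 2.4403, with 99% confidence.
The interval does not include 0, suggesting a significant linear relationship.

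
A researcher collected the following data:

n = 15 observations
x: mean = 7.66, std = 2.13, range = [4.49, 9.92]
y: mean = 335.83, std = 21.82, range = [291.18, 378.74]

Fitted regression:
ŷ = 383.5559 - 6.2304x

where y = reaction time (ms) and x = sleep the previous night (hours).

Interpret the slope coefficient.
An increase of one hour in sleep is associated with a 6.2304 ms decrease in predicted reaction time.

β₁ = -6.2304 is the change in predicted reaction time (ms) per additional hour of sleep.

Interpretation:
- Sleep up by 1 hour → predicted reaction time decreases by 6.2304 ms
- The effect is assumed constant over the observed range of x (linearity)
- The sign (−) gives the direction; the magnitude 6.2304 gives the size of the effect per hour

The intercept β₀ = 383.5559 is the predicted reaction time when sleep = 0; since the smallest observed x is 4.49, this is an extrapolation and mainly anchors the line.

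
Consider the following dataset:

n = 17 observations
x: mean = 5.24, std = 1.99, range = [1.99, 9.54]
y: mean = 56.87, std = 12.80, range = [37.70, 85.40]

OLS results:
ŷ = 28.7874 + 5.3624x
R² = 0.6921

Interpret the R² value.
R² = 0.6921 means 69.21% of the variation in y is explained by the linear relationship with x. This indicates a moderate fit.

The coefficient of determination R² is the fraction of the total variation in y that the fitted line accounts for.

Here R² = 0.6921:
- Explained: 69.21% of the variation in y
- Unexplained (residual): 100% − 69.21% = 30.79%
- Rule of thumb (below 0.3 weak; 0.3 to below 0.7 moderate; 0.7 and above strong) → moderate

Calculation: R² = 1 − (SS_res / SS_tot), where SS_res is the sum of squared residuals and SS_tot the total sum of squares.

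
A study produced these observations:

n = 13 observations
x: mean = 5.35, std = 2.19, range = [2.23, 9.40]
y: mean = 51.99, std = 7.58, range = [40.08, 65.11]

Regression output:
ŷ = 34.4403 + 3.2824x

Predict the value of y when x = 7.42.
ŷ = 58.7957

To predict y for x = 7.42, substitute into the regression equation:

ŷ = 34.4403 + 3.2824 × 7.42
ŷ = 34.4403 + 24.3554
ŷ = 58.7957

This is the fitted mean response at that x — an individual observation would come with a wider prediction interval.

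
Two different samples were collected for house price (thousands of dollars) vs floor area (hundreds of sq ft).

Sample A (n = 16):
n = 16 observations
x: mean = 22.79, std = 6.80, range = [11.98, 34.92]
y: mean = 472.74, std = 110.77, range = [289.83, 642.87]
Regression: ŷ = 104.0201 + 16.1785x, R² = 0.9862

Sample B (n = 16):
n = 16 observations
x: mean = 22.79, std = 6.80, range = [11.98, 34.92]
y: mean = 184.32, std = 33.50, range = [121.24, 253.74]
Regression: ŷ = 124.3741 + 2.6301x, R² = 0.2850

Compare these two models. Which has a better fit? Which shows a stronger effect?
Model A has the better fit (R² = 0.9862 vs 0.2850). Model A shows the stronger effect (|β₁| = 16.1785 vs 2.6301).

Model Comparison:

Which explains more variance? (R²)
- Model A: R² = 0.9862 → 98.62% of variance in house price explained
- Model B: R² = 0.2850 → 28.50% of variance in house price explained
- 0.9862 > 0.2850 → Model A has the better fit

Which has the larger per-hundred sq ft effect? (|β₁|)
- Model A: β₁ = 16.1785 → predicted house price rises 16.1785 thousand dollars per additional hundred sq ft of floor area
- Model B: β₁ = 2.6301 → predicted house price rises 2.6301 thousand dollars per additional hundred sq ft of floor area
- |16.1785| > |2.6301| → Model A shows the stronger marginal effect

Note: A steeper slope doesn't make a better model if the scatter around the line is large.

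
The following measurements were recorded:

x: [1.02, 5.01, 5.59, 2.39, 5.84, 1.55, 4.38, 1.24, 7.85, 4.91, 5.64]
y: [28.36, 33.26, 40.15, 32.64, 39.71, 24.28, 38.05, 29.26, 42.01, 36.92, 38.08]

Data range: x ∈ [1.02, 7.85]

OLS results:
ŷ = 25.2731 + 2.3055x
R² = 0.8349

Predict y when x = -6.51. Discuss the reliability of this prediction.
The equation gives ŷ = 10.2643; however x = -6.51 is 7.53 units below the observed range, so this extrapolated value should not be trusted.

Prediction calculation:
ŷ = 25.2731 + 2.3055 × (-6.51)
ŷ = 10.2643

Reliability:
- Data range: x ∈ [1.02, 7.85]
- Prediction point: x = -6.51 is 7.53 units below the observed range → this is EXTRAPOLATION, not interpolation

Why that matters here:
- There are no observations near this x to validate the fitted line there
- R² describes fit only over the sampled x values; it says nothing about behaviour beyond them

Report the number if required, but flag clearly that it is an extrapolation.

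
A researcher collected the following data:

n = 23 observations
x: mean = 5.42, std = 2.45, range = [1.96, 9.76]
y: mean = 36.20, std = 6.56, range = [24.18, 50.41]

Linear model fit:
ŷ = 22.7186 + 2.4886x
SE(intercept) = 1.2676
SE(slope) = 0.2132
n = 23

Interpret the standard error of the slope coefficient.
SE(β̂₁) = 0.2132 is the estimated standard deviation of the slope estimate across repeated samples; relative to β̂₁ = 2.4886 that is 8.6%, a precise estimate.

SE(β̂₁) = s / √Sxx, where s is the residual standard deviation and Sxx = Σ(x − x̄)². It is the yardstick for how far β̂₁ = 2.4886 could plausibly be from the true slope.

Relative precision:
- SE / |β̂₁| = 0.2132 / 2.4886 = 8.6%
- Rule of thumb (under 20%: precise; 20% to under 50%: moderately precise; 50% or more: imprecise) → precise

Link to interval estimation: a confidence interval for β₁ is β̂₁ ± t* × 0.2132, so SE sets the half-width per unit of t*.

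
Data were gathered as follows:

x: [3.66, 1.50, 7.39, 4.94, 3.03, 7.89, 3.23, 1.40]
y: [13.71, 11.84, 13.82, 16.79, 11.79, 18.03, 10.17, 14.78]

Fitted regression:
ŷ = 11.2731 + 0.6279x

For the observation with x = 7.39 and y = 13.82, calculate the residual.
Residual = -2.0933

The residual is the difference between the actual value and the predicted value:

Residual = y - ŷ

Step 1: Calculate predicted value
ŷ = 11.2731 + 0.6279 × 7.39
ŷ = 15.9133

Step 2: Calculate residual
Residual = 13.82 - 15.9133
Residual = -2.0933

Interpretation: the model overestimates the actual value by 2.0933 at this point (negative residual → observation lies below the fitted line).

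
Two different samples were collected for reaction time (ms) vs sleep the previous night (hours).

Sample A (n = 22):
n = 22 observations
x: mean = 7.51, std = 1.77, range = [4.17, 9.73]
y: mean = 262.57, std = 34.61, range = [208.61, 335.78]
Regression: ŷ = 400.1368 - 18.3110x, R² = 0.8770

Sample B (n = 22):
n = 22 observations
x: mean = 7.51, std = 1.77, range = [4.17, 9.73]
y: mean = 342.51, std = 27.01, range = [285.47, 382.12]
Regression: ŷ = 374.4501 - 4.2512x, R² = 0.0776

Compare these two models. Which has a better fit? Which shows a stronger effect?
Model A has the better fit (R² = 0.8770 vs 0.0776). Model A shows the stronger effect (|β₁| = 18.3110 vs 4.2512).

Model Comparison:

Which explains more variance? (R²)
- Model A: R² = 0.8770 → 87.70% of variance in reaction time explained
- Model B: R² = 0.0776 → 7.76% of variance in reaction time explained
- 0.8770 > 0.0776 → Model A has the better fit

Which has the larger per-hour effect? (|β₁|)
- Model A: β₁ = -18.3110 → predicted reaction time falls 18.3110 ms per additional hour of sleep
- Model B: β₁ = -4.2512 → predicted reaction time falls 4.2512 ms per additional hour of sleep
- |-18.3110| > |-4.2512| → Model A shows the stronger marginal effect

Note: A steeper slope doesn't make a better model if the scatter around the line is large.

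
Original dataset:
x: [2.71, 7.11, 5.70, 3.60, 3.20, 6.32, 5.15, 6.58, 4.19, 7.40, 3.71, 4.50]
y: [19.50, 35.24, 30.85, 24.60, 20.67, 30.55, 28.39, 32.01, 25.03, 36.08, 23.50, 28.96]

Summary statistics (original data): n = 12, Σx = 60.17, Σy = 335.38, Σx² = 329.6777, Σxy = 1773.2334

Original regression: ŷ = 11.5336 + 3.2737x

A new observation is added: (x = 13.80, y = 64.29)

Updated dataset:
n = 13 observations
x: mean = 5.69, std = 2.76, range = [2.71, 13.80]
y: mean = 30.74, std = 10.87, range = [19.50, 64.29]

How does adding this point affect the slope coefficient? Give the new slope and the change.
The slope changes from 3.2737 to 3.8932 (change of +0.6195, or +18.9%).

The new point has HIGH LEVERAGE: x = 13.80 is far from the original mean x̄ = 60.17/12 ≈ 5.01 (original range [2.71, 7.40]).

Step 1: Update the sums with the new point (n goes from 12 to 13)
Σx  = 60.17 + 13.80 = 73.97
Σy  = 335.38 + 64.29 = 399.67
Σx² = 329.6777 + 13.80² = 329.6777 + 190.4400 = 520.1177
Σxy = 1773.2334 + 13.80×64.29 = 1773.2334 + 887.2020 = 2660.4354

Step 2: Recompute the slope with b₁ = (nΣxy − ΣxΣy) / (nΣx² − (Σx)²)
Numerator   = 13×2660.4354 − 73.97×399.67 = 34585.6602 − 29563.5899 = 5022.0703
Denominator = 13×520.1177 − 73.97² = 6761.5301 − 5471.5609 = 1289.9692
b₁(new) = 5022.0703 / 1289.9692 = 3.8932

(Same formula on the original sums: (12×1773.2334 − 60.17×335.38) / (12×329.6777 − 60.17²) = 1098.9862 / 335.7035 = 3.2737, matching the given fit.)

Step 3: Change in slope
Δβ₁ = 3.8932 − 3.2737 = +0.6195
Relative change = +0.6195 / 3.2737 × 100% = +18.9%
→ the slope increases when the point is added.

A high-leverage point only changes the slope if it is off the original line; here y = 64.29 is above the original trend, so the slope increases.
In practice: investigate whether it comes from the same population as the rest of the sample; examine leverage (hᵢ) and Cook's distance rather than deleting it automatically.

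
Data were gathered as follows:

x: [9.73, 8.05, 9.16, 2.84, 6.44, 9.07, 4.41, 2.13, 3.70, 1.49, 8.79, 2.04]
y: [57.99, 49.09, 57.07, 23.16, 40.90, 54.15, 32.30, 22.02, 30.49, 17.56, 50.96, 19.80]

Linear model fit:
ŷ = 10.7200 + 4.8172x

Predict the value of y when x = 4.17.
ŷ = 30.8077

Plug x = 4.17 into the fitted line:

ŷ = 10.7200 + 4.8172 × 4.17
ŷ = 10.7200 + 20.0877
ŷ = 30.8077

This is a point prediction; actual observations scatter around it by roughly the residual standard deviation.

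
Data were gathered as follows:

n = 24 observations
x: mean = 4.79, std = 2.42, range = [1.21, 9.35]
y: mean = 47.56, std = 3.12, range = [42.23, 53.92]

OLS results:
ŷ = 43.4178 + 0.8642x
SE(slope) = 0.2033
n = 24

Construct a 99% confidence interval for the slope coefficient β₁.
The 99% CI for β₁ is (0.2911, 1.4373)

Confidence interval for the slope:

The 99% CI for β₁ is: β̂₁ ± t*(α/2, n-2) × SE(β̂₁)

Step 1: Find critical t-value
- Confidence level = 0.99
- Degrees of freedom = n - 2 = 24 - 2 = 22
- t*(α/2, 22) = 2.8188

Step 2: Calculate margin of error
Margin = 2.8188 × 0.2033 = 0.5731

Step 3: Construct interval
CI = 0.8642 ± 0.5731
CI = (0.2911, 1.4373)

Interpretation: We are 99% confident that the true slope β₁ lies between 0.2911 and 1.4373.
Both endpoints are positive, so the data support a genuinely positive slope at this confidence level.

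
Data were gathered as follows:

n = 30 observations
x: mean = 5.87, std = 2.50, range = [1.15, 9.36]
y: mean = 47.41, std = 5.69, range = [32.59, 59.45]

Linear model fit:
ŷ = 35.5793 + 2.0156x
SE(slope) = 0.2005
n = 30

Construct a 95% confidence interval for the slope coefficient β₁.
The 95% CI for β₁ is (1.6049, 2.4263)

Confidence interval for the slope:

The 95% CI for β₁ is: β̂₁ ± t*(α/2, n-2) × SE(β̂₁)

Step 1: Find critical t-value
- Confidence level = 0.95
- Degrees of freedom = n - 2 = 30 - 2 = 28
- t*(α/2, 28) = 2.0484

Step 2: Calculate margin of error
Margin = 2.0484 × 0.2005 = 0.4107

Step 3: Construct interval
CI = 2.0156 ± 0.4107
CI = (1.6049, 2.4263)

Interpretation: intervals built this way capture the true β₁ in 95% of repeated samples; here the plausible range for the per-unit effect of x on y is 1.6049 to 2.4263.
The interval does not include 0, suggesting a significant linear relationship.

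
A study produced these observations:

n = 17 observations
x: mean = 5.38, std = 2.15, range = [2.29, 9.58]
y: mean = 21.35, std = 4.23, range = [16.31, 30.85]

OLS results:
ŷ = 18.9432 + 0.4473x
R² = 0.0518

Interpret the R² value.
R² = 0.0518 means 5.18% of the variation in y is explained by the linear relationship with x. This indicates a weak fit.

R² = 1 − SS_res/SS_tot compares the residual scatter to the total scatter of y about its mean.

Here R² = 0.0518:
- Explained: 5.18% of the variation in y
- Unexplained (residual): 100% − 5.18% = 94.82%
- Rule of thumb (below 0.3 weak; 0.3 to below 0.7 moderate; 0.7 and above strong) → weak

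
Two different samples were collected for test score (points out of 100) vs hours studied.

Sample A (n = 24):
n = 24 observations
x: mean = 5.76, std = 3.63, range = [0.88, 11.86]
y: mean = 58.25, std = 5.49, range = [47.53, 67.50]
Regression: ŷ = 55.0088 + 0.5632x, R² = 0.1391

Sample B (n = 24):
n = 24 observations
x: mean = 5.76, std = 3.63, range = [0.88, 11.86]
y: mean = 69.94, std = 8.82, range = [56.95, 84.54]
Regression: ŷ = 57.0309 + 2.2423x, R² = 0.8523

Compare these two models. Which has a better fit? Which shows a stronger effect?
Model B has the better fit (R² = 0.8523 vs 0.1391). Model B shows the stronger effect (|β₁| = 2.2423 vs 0.5632).

Model Comparison:

Fit — compare R²:
- Model A: R² = 0.1391 → 13.91% of variance in test score explained
- Model B: R² = 0.8523 → 85.23% of variance in test score explained
- 0.8523 > 0.1391 → Model B has the better fit

Effect size (slope magnitude):
- Model A: β₁ = 0.5632 → predicted test score rises 0.5632 points per additional hour of study time
- Model B: β₁ = 2.2423 → predicted test score rises 2.2423 points per additional hour of study time
- |0.5632| < |2.2423| → Model B shows the stronger marginal effect

Notes:
- A better fit (higher R²) doesn't necessarily mean a more important relationship.
- The two samples could reflect different populations, time periods, or measurement quality.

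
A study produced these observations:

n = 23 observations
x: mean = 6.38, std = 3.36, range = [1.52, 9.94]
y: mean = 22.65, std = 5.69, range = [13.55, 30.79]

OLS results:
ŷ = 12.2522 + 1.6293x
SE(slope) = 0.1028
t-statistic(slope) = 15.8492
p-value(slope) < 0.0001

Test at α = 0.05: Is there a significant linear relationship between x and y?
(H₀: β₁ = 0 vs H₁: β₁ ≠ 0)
Since p-value < 0.0001 < α = 0.05, reject H₀ — the slope is significantly different from 0.

Hypothesis test for the slope coefficient:

H₀: β₁ = 0 (no linear relationship)
H₁: β₁ ≠ 0 (linear relationship exists)

Test statistic: t = β̂₁ / SE(β̂₁) = 1.6293 / 0.1028 = 15.8492

The p-value (<0.0001) is the probability, under H₀, of a t-statistic at least as extreme as |t| = 15.8492 (two-sided, df = n − 2 = 21).

Decision rule: reject H₀ if p-value < α.
p-value < 0.0001 < α = 0.05 → reject H₀.

At α = 0.05 the data do provide convincing evidence of a nonzero slope.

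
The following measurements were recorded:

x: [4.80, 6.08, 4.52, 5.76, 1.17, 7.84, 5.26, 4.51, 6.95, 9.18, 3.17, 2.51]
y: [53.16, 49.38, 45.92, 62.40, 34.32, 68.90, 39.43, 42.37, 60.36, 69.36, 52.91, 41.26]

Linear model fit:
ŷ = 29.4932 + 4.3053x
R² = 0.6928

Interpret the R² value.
About 69.28% of the variability in y is accounted for by the regression on x (R² = 0.6928) — a moderate linear fit.

The coefficient of determination R² is the fraction of the total variation in y that the fitted line accounts for.

Here R² = 0.6928:
- Explained: 69.28% of the variation in y
- Unexplained (residual): 100% − 69.28% = 30.72%
- Rule of thumb (below 0.3 weak; 0.3 to below 0.7 moderate; 0.7 and above strong) → moderate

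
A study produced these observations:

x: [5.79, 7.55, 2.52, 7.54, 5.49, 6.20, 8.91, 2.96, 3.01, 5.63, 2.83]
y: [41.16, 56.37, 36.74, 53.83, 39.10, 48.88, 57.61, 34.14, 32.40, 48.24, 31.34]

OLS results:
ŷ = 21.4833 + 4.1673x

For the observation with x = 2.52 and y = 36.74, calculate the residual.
Residual = 4.7551

The residual is the difference between the actual value and the predicted value:

Residual = y - ŷ

Step 1: Calculate predicted value
ŷ = 21.4833 + 4.1673 × 2.52
ŷ = 31.9849

Step 2: Calculate residual
Residual = 36.74 - 31.9849
Residual = 4.7551

Interpretation: the model underestimates the actual value by 4.7551 at this point (positive residual → observation lies above the fitted line).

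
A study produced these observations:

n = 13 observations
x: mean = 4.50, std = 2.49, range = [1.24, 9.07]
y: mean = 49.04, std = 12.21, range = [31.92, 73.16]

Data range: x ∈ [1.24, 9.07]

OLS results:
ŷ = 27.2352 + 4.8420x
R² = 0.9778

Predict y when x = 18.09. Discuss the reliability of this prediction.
ŷ = 114.8270 (extrapolation — x = 18.09 lies outside [1.24, 9.07], so reliability is low).

Prediction calculation:
ŷ = 27.2352 + 4.8420 × 18.09
ŷ = 114.8270

Reliability:
- Data range: x ∈ [1.24, 9.07]
- Prediction point: x = 18.09 is 9.02 units above the observed range → this is EXTRAPOLATION, not interpolation

Why that matters here:
- R² describes fit only over the sampled x values; it says nothing about behaviour beyond them
- There are no observations near this x to validate the fitted line there
- The linear relationship may not hold outside the observed range

Report the number if required, but flag clearly that it is an extrapolation.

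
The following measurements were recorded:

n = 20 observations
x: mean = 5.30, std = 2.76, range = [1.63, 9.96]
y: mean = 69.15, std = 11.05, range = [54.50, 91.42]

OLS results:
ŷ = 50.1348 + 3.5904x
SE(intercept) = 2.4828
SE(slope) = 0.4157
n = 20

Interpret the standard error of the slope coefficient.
SE(β̂₁) = 0.4157 is the estimated standard deviation of the slope estimate across repeated samples; relative to β̂₁ = 3.5904 that is 11.6%, a precise estimate.

What SE measures:
- The standard error quantifies the sampling variability of the coefficient estimate
- It is the estimated standard deviation of β̂₁ across hypothetical repeated samples of the same size
- Smaller SE → more precise estimate

Relative precision:
- SE / |β̂₁| = 0.4157 / 3.5904 = 11.6%
- Rule of thumb (under 20%: precise; 20% to under 50%: moderately precise; 50% or more: imprecise) → precise

Link to interval estimation: a confidence interval for β₁ is β̂₁ ± t* × 0.4157, so SE sets the half-width per unit of t*.

What drives SE(β̂₁): more residual scatter → larger SE.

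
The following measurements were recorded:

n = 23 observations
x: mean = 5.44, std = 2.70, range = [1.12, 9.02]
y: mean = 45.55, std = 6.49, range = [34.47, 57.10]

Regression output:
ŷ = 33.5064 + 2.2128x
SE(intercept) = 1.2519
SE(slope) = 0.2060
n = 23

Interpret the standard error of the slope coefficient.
SE(slope) = 0.2060 measures the uncertainty in the estimated slope. The coefficient is estimated precisely (SE/|β̂₁| = 9.3%).

SE(β̂₁) = 0.2060 says: if we drew many samples of n = 23 from the same population and refit each time, the fitted slopes would scatter with a standard deviation of roughly 0.2060 around the true β₁.

Relative precision:
- SE / |β̂₁| = 0.2060 / 2.2128 = 9.3%
- Rule of thumb (under 20%: precise; 20% to under 50%: moderately precise; 50% or more: imprecise) → precise

Link to the t-test: t = β̂₁ / SE(β̂₁) = 2.2128 / 0.2060 = 10.7417, the statistic for H₀: β₁ = 0.

What drives SE(β̂₁): wider spread of x values → smaller SE; larger n (here n = 23) → smaller SE; more residual scatter → larger SE.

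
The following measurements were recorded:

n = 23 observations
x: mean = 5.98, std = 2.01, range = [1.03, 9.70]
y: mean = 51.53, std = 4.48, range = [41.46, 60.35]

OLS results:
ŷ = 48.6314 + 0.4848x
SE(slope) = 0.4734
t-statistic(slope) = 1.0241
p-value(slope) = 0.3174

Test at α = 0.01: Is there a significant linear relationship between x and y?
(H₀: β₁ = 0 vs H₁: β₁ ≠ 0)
Fail to reject H₀: p-value = 0.3174 ≥ α = 0.01. The linear relationship is not significant at the 1% level.

Hypothesis test for the slope coefficient:

H₀: β₁ = 0 (no linear relationship)
H₁: β₁ ≠ 0 (linear relationship exists)

Test statistic: t = β̂₁ / SE(β̂₁) = 0.4848 / 0.4734 = 1.0241

p = 0.3174: how often a slope estimate this far from 0 (in SE units) would arise by chance if β₁ were truly 0.

Decision rule: reject H₀ if p-value < α.
p-value = 0.3174 ≥ α = 0.01 → fail to reject H₀.

At α = 0.01 the data do not provide convincing evidence of a nonzero slope.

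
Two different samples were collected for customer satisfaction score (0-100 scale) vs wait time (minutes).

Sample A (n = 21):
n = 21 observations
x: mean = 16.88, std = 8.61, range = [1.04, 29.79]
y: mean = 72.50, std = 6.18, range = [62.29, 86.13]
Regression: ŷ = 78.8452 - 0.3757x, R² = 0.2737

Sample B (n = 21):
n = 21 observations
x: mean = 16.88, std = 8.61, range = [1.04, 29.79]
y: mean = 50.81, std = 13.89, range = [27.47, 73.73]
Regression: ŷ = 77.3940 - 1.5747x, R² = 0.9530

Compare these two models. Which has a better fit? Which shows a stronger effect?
Model B has the better fit (R² = 0.9530 vs 0.2737). Model B shows the stronger effect (|β₁| = 1.5747 vs 0.3757).

Model Comparison:

Which explains more variance? (R²)
- Model A: R² = 0.2737 → 27.37% of variance in satisfaction score explained
- Model B: R² = 0.9530 → 95.30% of variance in satisfaction score explained
- 0.9530 > 0.2737 → Model B has the better fit

Strength of effect — compare |β₁|:
- Model A: β₁ = -0.3757 → predicted satisfaction score falls 0.3757 points per additional minute of wait time
- Model B: β₁ = -1.5747 → predicted satisfaction score falls 1.5747 points per additional minute of wait time
- |-0.3757| < |-1.5747| → Model B shows the stronger marginal effect

Notes:
- R² measures how tightly points cluster around the line; β₁ measures how steep the line is — they answer different questions.
- The two samples could reflect different populations, time periods, or measurement quality.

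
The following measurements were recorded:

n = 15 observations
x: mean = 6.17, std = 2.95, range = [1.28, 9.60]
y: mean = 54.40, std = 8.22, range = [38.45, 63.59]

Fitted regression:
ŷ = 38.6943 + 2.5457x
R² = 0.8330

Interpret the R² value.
R² = 0.8330 means 83.30% of the variation in y is explained by the linear relationship with x. This indicates a strong fit.

The coefficient of determination R² is the fraction of the total variation in y that the fitted line accounts for.

Here R² = 0.8330:
- Explained: 83.30% of the variation in y
- Unexplained (residual): 100% − 83.30% = 16.70%
- Rule of thumb (below 0.3 weak; 0.3 to below 0.7 moderate; 0.7 and above strong) → strong

Note: R² says nothing about causation, and a high R² does not by itself mean the linear form is appropriate — check the residuals.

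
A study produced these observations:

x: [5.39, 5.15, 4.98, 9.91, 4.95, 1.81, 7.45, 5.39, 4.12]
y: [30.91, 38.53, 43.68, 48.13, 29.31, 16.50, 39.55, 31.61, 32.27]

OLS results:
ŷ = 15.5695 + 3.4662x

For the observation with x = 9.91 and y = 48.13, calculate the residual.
Residual = -1.7895

The residual is the difference between the actual value and the predicted value:

Residual = y - ŷ

Step 1: Calculate predicted value
ŷ = 15.5695 + 3.4662 × 9.91
ŷ = 49.9195

Step 2: Calculate residual
Residual = 48.13 - 49.9195
Residual = -1.7895

Sign check: y < ŷ, so the point is below the line and the fit overestimates here.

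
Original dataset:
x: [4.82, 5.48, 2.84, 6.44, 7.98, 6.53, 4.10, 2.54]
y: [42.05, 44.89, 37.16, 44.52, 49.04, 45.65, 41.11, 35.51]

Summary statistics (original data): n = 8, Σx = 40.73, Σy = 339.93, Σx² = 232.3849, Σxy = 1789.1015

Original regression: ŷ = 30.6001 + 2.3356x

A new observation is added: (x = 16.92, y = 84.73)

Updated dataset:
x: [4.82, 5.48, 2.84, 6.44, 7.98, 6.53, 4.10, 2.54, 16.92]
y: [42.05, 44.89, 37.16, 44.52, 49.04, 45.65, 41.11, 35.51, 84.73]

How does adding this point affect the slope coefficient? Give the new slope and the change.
The slope changes from 2.3356 to 3.3640 (change of +1.0284, or +44.0%).

The new point has HIGH LEVERAGE: x = 16.92 is far from the original mean x̄ = 40.73/8 ≈ 5.09 (original range [2.54, 7.98]).

Step 1: Update the sums with the new point (n goes from 8 to 9)
Σx  = 40.73 + 16.92 = 57.65
Σy  = 339.93 + 84.73 = 424.66
Σx² = 232.3849 + 16.92² = 232.3849 + 286.2864 = 518.6713
Σxy = 1789.1015 + 16.92×84.73 = 1789.1015 + 1433.6316 = 3222.7331

Step 2: Recompute the slope with b₁ = (nΣxy − ΣxΣy) / (nΣx² − (Σx)²)
Numerator   = 9×3222.7331 − 57.65×424.66 = 29004.5979 − 24481.6490 = 4522.9489
Denominator = 9×518.6713 − 57.65² = 4668.0417 − 3323.5225 = 1344.5192
b₁(new) = 4522.9489 / 1344.5192 = 3.3640

(Same formula on the original sums: (8×1789.1015 − 40.73×339.93) / (8×232.3849 − 40.73²) = 467.4631 / 200.1463 = 2.3356, matching the given fit.)

Step 3: Change in slope
Δβ₁ = 3.3640 − 2.3356 = +1.0284
Relative change = +1.0284 / 2.3356 × 100% = +44.0%
→ the slope increases when the point is added.

A high-leverage point only changes the slope if it is off the original line; here y = 84.73 is above the original trend, so the slope increases.
In practice: investigate whether it comes from the same population as the rest of the sample.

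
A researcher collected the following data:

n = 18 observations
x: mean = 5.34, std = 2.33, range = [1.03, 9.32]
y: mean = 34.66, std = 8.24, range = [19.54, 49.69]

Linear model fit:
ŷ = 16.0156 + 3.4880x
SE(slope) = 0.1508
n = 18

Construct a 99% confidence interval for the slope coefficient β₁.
The 99% CI for β₁ is (3.0475, 3.9285)

Confidence interval for the slope:

The 99% CI for β₁ is: β̂₁ ± t*(α/2, n-2) × SE(β̂₁)

Step 1: Find critical t-value
- Confidence level = 0.99
- Degrees of freedom = n - 2 = 18 - 2 = 16
- t*(α/2, 16) = 2.9208

Step 2: Calculate margin of error
Margin = 2.9208 × 0.1508 = 0.4405

Step 3: Construct interval
CI = 3.4880 ± 0.4405
CI = (3.0475, 3.9285)

Interpretation: We are 99% confident that the true slope β₁ lies between 3.0475 and 3.9285.
Both endpoints are positive, so the data support a genuinely positive slope at this confidence level.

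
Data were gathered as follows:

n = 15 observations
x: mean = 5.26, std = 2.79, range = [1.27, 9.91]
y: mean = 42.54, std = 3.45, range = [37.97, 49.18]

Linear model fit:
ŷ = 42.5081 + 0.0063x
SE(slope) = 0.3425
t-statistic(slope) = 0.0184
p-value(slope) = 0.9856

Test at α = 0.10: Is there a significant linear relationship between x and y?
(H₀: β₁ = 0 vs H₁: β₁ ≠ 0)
Fail to reject H₀: p-value = 0.9856 ≥ α = 0.10. The linear relationship is not significant at the 10% level.

Hypothesis test for the slope coefficient:

H₀: β₁ = 0 (no linear relationship)
H₁: β₁ ≠ 0 (linear relationship exists)

Test statistic: t = β̂₁ / SE(β̂₁) = 0.0063 / 0.3425 = 0.0184

The p-value (0.9856) is the probability, under H₀, of a t-statistic at least as extreme as |t| = 0.0184 (two-sided, df = n − 2 = 13).

Decision rule: reject H₀ if p-value < α.
p-value = 0.9856 ≥ α = 0.10 → fail to reject H₀.

Conclusion: the linear association between x and y is not significant at the 10% level.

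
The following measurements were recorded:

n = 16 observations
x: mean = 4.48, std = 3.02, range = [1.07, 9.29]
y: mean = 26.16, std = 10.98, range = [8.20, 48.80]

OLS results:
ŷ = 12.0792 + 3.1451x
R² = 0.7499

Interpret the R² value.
About 74.99% of the variability in y is accounted for by the regression on x (R² = 0.7499) — a strong linear fit.

R² (coefficient of determination) measures the proportion of variance in y explained by the regression model.

Here R² = 0.7499:
- Explained: 74.99% of the variation in y
- Unexplained (residual): 100% − 74.99% = 25.01%
- Rule of thumb (below 0.3 weak; 0.3 to below 0.7 moderate; 0.7 and above strong) → strong

Calculation: R² = 1 − (SS_res / SS_tot), where SS_res is the sum of squared residuals and SS_tot the total sum of squares.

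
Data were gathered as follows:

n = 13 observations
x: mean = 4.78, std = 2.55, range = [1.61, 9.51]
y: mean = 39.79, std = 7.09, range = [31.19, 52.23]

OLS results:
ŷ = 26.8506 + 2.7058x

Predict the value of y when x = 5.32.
ŷ = 41.2455

x = 5.32 lies inside the observed range [1.61, 9.51], so the fitted equation applies directly:

ŷ = 26.8506 + 2.7058 × 5.32
ŷ = 26.8506 + 14.3949
ŷ = 41.2455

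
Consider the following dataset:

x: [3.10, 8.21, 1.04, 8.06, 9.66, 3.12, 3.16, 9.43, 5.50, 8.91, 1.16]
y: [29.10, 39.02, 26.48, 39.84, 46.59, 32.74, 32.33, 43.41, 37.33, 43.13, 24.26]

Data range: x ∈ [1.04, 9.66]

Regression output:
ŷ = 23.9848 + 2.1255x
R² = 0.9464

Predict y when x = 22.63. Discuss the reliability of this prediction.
ŷ = 72.0849 (extrapolation — x = 22.63 lies outside [1.04, 9.66], so reliability is low).

Prediction calculation:
ŷ = 23.9848 + 2.1255 × 22.63
ŷ = 72.0849

Reliability:
- Data range: x ∈ [1.04, 9.66]
- Prediction point: x = 22.63 is 12.97 units above the observed range → this is EXTRAPOLATION, not interpolation

Why that matters here:
- R² describes fit only over the sampled x values; it says nothing about behaviour beyond them
- The linear relationship may not hold outside the observed range
- There are no observations near this x to validate the fitted line there

A defensible statement: 'if the linear trend continued to x = 22.63, y would be about 72.0849' — the premise is untested.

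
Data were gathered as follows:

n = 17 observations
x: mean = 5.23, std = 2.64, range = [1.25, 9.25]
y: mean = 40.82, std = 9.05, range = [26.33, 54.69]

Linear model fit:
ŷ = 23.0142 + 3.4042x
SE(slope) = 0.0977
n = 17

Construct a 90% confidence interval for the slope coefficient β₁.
The 90% CI for β₁ is (3.2329, 3.5755)

Confidence interval for the slope:

The 90% CI for β₁ is: β̂₁ ± t*(α/2, n-2) × SE(β̂₁)

Step 1: Find critical t-value
- Confidence level = 0.9
- Degrees of freedom = n - 2 = 17 - 2 = 15
- t*(α/2, 15) = 1.7531

Step 2: Calculate margin of error
Margin = 1.7531 × 0.0977 = 0.1713

Step 3: Construct interval
CI = 3.4042 ± 0.1713
CI = (3.2329, 3.5755)

Interpretation: intervals built this way capture the true β₁ in 90% of repeated samples; here the plausible range for the per-unit effect of x on y is 3.2329 to 3.5755.
The interval does not include 0, suggesting a significant linear relationship.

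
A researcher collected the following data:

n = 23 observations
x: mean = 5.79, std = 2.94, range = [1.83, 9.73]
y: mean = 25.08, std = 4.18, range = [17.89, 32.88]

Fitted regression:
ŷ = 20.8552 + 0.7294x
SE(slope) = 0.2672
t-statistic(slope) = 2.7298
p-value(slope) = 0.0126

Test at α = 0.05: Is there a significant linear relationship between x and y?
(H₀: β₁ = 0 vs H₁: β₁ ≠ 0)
Reject H₀: p-value = 0.0126 < α = 0.05. The linear relationship is significant at the 5% level.

Hypothesis test for the slope coefficient:

H₀: β₁ = 0 (no linear relationship)
H₁: β₁ ≠ 0 (linear relationship exists)

Test statistic: t = β̂₁ / SE(β̂₁) = 0.7294 / 0.2672 = 2.7298

With df = 21, the two-sided p-value for |t| = 2.7298 is 0.0126.

Decision rule: reject H₀ if p-value < α.
p-value = 0.0126 < α = 0.05 → reject H₀.

Conclusion: the linear association between x and y is significant at the 5% level.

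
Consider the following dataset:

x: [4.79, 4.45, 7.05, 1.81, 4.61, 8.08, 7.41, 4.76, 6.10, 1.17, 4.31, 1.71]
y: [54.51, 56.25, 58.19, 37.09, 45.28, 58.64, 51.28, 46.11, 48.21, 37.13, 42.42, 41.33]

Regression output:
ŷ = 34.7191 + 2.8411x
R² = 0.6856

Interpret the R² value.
R² = 0.6856 means 68.56% of the variation in y is explained by the linear relationship with x. This indicates a moderate fit.

The coefficient of determination R² is the fraction of the total variation in y that the fitted line accounts for.

Here R² = 0.6856:
- Explained: 68.56% of the variation in y
- Unexplained (residual): 100% − 68.56% = 31.44%
- Rule of thumb (below 0.3 weak; 0.3 to below 0.7 moderate; 0.7 and above strong) → moderate

Calculation: R² = 1 − (SS_res / SS_tot), where SS_res is the sum of squared residuals and SS_tot the total sum of squares.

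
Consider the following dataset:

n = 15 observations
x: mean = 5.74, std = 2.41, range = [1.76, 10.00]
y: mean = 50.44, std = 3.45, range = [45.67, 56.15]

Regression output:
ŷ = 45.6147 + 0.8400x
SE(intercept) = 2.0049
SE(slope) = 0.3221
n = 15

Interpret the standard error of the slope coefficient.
The slope 0.8400 is pinned down to within about ±0.3221 (one SE) by these data — relative uncertainty 38.3%, i.e. moderately precise.

SE(β̂₁) = s / √Sxx, where s is the residual standard deviation and Sxx = Σ(x − x̄)². It is the yardstick for how far β̂₁ = 0.8400 could plausibly be from the true slope.

Relative precision:
- SE / |β̂₁| = 0.3221 / 0.8400 = 38.3%
- Rule of thumb (under 20%: precise; 20% to under 50%: moderately precise; 50% or more: imprecise) → moderately precise

Link to the t-test: t = β̂₁ / SE(β̂₁) = 0.8400 / 0.3221 = 2.6079, the statistic for H₀: β₁ = 0.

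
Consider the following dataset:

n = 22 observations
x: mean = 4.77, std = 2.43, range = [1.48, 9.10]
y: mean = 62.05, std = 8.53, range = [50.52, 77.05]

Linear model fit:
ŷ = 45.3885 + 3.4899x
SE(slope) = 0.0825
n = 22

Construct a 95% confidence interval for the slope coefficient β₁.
The 95% CI for β₁ is (3.3178, 3.6620)

Confidence interval for the slope:

The 95% CI for β₁ is: β̂₁ ± t*(α/2, n-2) × SE(β̂₁)

Step 1: Find critical t-value
- Confidence level = 0.95
- Degrees of freedom = n - 2 = 22 - 2 = 20
- t*(α/2, 20) = 2.0860

Step 2: Calculate margin of error
Margin = 2.0860 × 0.0825 = 0.1721

Step 3: Construct interval
CI = 3.4899 ± 0.1721
CI = (3.3178, 3.6620)

Interpretation: each one-unit increase in x is associated with a change in mean y of between 3.3178 and 3.6620, with 95% confidence.
Both endpoints are positive, so the data support a genuinely positive slope at this confidence level.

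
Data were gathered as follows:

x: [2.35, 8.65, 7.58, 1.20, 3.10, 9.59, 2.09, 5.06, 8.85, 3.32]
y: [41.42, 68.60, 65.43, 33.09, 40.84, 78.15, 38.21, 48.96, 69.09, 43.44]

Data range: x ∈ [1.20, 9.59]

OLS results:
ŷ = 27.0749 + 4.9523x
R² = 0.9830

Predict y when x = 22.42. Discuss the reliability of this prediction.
The equation gives ŷ = 138.1055; however x = 22.42 is 12.83 units above the observed range, so this extrapolated value should not be trusted.

Prediction calculation:
ŷ = 27.0749 + 4.9523 × 22.42
ŷ = 138.1055

Reliability:
- Data range: x ∈ [1.20, 9.59]
- Prediction point: x = 22.42 is 12.83 units above the observed range → this is EXTRAPOLATION, not interpolation

Why that matters here:
- The linear relationship may not hold outside the observed range
- R² describes fit only over the sampled x values; it says nothing about behaviour beyond them

Report the number if required, but flag clearly that it is an extrapolation.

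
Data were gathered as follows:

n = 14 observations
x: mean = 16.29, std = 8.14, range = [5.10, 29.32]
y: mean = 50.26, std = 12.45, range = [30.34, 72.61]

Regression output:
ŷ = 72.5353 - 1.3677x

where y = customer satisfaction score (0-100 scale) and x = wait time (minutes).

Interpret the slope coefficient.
An increase of one minute in wait time is associated with a 1.3677 points decrease in predicted satisfaction score.

The slope coefficient β₁ = -1.3677 represents the marginal effect of wait time on satisfaction score.

Interpretation:
- Wait time up by 1 minute → predicted satisfaction score decreases by 1.3677 points
- The effect is assumed constant over the observed range of x (linearity)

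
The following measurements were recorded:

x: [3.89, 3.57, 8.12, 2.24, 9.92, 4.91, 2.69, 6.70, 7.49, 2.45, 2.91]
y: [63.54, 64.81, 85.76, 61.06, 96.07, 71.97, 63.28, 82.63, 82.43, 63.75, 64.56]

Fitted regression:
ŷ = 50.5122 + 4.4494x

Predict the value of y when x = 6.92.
ŷ = 81.3020

x = 6.92 lies inside the observed range [2.24, 9.92], so the fitted equation applies directly:

ŷ = 50.5122 + 4.4494 × 6.92
ŷ = 50.5122 + 30.7898
ŷ = 81.3020

This is the fitted mean response at that x — an individual observation would come with a wider prediction interval.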